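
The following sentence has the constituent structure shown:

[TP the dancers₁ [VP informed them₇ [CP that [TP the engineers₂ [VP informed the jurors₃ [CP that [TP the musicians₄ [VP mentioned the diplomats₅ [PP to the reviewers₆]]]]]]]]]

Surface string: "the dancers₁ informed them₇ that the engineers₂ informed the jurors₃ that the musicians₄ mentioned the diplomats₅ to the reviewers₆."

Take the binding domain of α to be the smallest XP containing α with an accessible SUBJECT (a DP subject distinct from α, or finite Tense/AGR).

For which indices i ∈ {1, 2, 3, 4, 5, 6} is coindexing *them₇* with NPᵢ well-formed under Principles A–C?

*them* is a pronoun, so Principle B applies: it must be free in its binding domain.
Binding domain of *them₇*: the matrix TP, whose subject is the dancers₁.
*the dancers₁* c-commands the pronoun within its binding domain → coindexation would violate Principle B.
*the engineers₂*: the pronoun c-commands this R-expression → coindexation would violate Principle C on *the engineers₂*.
*the jurors₃*: the pronoun c-commands this R-expression → coindexation would violate Principle C on *the jurors₃*.
*the musicians₄*: the pronoun c-commands this R-expression → coindexation would violate Principle C on *the musicians₄*.
*the diplomats₅*: the pronoun c-commands this R-expression → coindexation would violate Principle C on *the diplomats₅*.
*the reviewers₆*: the pronoun c-commands this R-expression → coindexation would violate Principle C on *the reviewers₆*.

none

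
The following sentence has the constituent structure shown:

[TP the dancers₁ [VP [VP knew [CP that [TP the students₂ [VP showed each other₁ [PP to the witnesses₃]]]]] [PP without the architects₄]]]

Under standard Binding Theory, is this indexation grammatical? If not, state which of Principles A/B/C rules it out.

The two coindexed NPs are *the dancers₁* and *each other₁*.
*each other₁* is an anaphor. Principle A requires it to be bound within its binding domain — the embedded TP, whose subject is the students₂.
Within that domain it is c-commanded by *the students₂*, which does not share its index.
*the dancers₁* does c-command the anaphor, but from outside its binding domain.
The anaphor is unbound in its domain → Principle A violation.

Principle A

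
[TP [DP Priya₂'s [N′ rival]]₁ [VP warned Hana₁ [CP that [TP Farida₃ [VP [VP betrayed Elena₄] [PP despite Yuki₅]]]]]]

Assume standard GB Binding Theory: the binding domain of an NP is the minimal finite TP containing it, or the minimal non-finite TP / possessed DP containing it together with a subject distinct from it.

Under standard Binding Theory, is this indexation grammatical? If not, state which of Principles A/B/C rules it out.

The two coindexed NPs are *[Priya₂'s rival]₁* and *Hana₁*.
*Hana₁* is an R-expression. Principle C requires it to be free everywhere.
*[Priya₂'s rival]₁* c-commands it and carries the same index.
The R-expression is bound → Principle C violation.

Principle C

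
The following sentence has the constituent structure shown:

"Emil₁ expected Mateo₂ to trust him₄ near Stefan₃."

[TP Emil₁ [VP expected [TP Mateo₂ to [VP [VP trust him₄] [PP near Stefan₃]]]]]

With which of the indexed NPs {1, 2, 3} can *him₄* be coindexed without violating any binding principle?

{1, 3}

*him* is a pronoun, so Principle B applies: it must be free in its binding domain.
Binding domain of *him₄*: the embedded TP, whose subject is Mateo₂.
*Emil₁* c-commands the pronoun but from outside its binding domain, and is not c-commanded by it → coindexation permitted.
*Mateo₂* c-commands the pronoun within its binding domain → coindexation would violate Principle B.
*Stefan₃* and the pronoun do not c-command one another → neither Principle B nor Principle C is at stake; coindexation permitted.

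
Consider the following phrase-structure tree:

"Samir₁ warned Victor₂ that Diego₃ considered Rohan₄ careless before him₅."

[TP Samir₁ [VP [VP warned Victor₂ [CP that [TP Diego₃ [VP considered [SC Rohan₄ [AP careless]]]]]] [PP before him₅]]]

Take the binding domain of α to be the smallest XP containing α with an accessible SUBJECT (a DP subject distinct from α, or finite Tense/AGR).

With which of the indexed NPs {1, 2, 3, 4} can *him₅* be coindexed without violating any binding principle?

*him* is a pronoun, so Principle B applies: it must be free in its binding domain.
Binding domain of *him₅*: the matrix TP, whose subject is Samir₁.
*Samir₁* c-commands the pronoun within its binding domain → coindexation would violate Principle B.
*Victor₂* and the pronoun do not c-command one another → neither Principle B nor Principle C is at stake; coindexation permitted.
*Diego₃* and the pronoun do not c-command one another → neither Principle B nor Principle C is at stake; coindexation permitted.
*Rohan₄* and the pronoun do not c-command one another → neither Principle B nor Principle C is at stake; coindexation permitted.

{2, 3, 4}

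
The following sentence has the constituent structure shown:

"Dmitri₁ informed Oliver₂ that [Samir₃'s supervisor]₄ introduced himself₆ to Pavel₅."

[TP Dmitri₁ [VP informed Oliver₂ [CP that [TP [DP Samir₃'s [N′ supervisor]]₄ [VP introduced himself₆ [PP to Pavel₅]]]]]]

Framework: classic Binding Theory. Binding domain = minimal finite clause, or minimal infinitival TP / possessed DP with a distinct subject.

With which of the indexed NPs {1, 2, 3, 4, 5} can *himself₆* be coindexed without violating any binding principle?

{4}

*himself* is an anaphor, so Principle A applies: it must be bound in its binding domain.
Binding domain of *himself₆*: the embedded TP, whose subject is [Samir₃'s supervisor]₄.
*Dmitri₁* c-commands the anaphor but is outside its binding domain → cannot satisfy Principle A.
*Oliver₂* c-commands the anaphor but is outside its binding domain → cannot satisfy Principle A.
*Samir₃* does not c-command the anaphor → cannot bind it.
*[Samir₃'s supervisor]₄* c-commands the anaphor within its binding domain → licit binder.
*Pavel₅* does not c-command the anaphor → cannot bind it.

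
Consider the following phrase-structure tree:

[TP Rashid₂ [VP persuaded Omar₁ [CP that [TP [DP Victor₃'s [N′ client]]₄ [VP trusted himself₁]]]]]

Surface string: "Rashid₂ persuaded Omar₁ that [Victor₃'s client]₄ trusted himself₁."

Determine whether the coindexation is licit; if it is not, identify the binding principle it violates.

The two coindexed NPs are *Omar₁* and *himself₁*.
*himself₁* is an anaphor. Principle A requires it to be bound within its binding domain — the embedded TP, whose subject is [Victor₃'s client]₄.
Within that domain it is c-commanded by *[Victor₃'s client]₄*, which does not share its index.
*Omar₁* does c-command the anaphor, but from outside its binding domain.
The anaphor is unbound in its domain → Principle A violation.

Principle A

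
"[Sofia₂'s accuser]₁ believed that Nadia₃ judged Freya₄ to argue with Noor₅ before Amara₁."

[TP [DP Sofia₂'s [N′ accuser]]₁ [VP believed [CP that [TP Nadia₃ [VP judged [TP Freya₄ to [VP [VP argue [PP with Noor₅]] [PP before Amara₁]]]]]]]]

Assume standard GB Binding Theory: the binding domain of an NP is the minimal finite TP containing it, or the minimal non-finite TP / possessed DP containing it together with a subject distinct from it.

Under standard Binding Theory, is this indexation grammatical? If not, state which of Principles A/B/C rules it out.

Principle C

The two coindexed NPs are *[Sofia₂'s accuser]₁* and *Amara₁*.
*Amara₁* is an R-expression. Principle C requires it to be free everywhere.
*[Sofia₂'s accuser]₁* c-commands it and carries the same index.
The R-expression is bound → Principle C violation.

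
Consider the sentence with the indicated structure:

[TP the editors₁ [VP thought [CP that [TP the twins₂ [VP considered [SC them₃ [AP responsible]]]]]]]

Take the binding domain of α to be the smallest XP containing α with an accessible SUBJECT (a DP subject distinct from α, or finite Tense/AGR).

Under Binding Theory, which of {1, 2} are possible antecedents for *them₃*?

{1}

*them* is a pronoun, so Principle B applies: it must be free in its binding domain.
Binding domain of *them₃*: the embedded TP, whose subject is the twins₂.
*the editors₁* c-commands the pronoun but from outside its binding domain, and is not c-commanded by it → coindexation permitted.
*the twins₂* c-commands the pronoun within its binding domain → coindexation would violate Principle B.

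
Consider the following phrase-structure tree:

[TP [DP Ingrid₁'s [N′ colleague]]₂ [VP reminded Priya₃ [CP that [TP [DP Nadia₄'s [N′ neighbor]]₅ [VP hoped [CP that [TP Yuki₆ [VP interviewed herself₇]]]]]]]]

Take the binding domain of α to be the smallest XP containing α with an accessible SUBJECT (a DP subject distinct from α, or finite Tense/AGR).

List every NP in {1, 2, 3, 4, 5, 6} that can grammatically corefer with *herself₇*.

{6}

*herself* is an anaphor, so Principle A applies: it must be bound in its binding domain.
Binding domain of *herself₇*: the embedded TP, whose subject is Yuki₆.
*Ingrid₁* does not c-command the anaphor → cannot bind it.
*[Ingrid₁'s colleague]₂* c-commands the anaphor but is outside its binding domain → cannot satisfy Principle A.
*Priya₃* c-commands the anaphor but is outside its binding domain → cannot satisfy Principle A.
*Nadia₄* does not c-command the anaphor → cannot bind it.
*[Nadia₄'s neighbor]₅* c-commands the anaphor but is outside its binding domain → cannot satisfy Principle A.
*Yuki₆* c-commands the anaphor within its binding domain → licit binder.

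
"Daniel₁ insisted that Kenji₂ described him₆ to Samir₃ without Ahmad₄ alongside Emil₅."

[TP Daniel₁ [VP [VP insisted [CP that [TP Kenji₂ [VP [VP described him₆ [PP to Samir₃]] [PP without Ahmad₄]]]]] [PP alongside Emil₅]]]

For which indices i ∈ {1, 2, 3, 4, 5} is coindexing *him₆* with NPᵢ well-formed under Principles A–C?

*him* is a pronoun, so Principle B applies: it must be free in its binding domain.
Binding domain of *him₆*: the embedded TP, whose subject is Kenji₂.
*Daniel₁* c-commands the pronoun but from outside its binding domain, and is not c-commanded by it → coindexation permitted.
*Kenji₂* c-commands the pronoun within its binding domain → coindexation would violate Principle B.
*Samir₃*: the pronoun c-commands this R-expression → coindexation would violate Principle C on *Samir₃*.
*Ahmad₄* and the pronoun do not c-command one another → neither Principle B nor Principle C is at stake; coindexation permitted.
*Emil₅* and the pronoun do not c-command one another → neither Principle B nor Principle C is at stake; coindexation permitted.

{1, 4, 5}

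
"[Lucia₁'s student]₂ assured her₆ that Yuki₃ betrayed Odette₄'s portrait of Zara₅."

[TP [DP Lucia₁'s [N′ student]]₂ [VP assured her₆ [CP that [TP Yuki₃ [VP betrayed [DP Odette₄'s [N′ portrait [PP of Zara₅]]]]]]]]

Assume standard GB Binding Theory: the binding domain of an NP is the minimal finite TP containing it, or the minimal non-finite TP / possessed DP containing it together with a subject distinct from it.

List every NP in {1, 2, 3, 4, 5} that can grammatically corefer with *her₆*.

{1}

*her* is a pronoun, so Principle B applies: it must be free in its binding domain.
Binding domain of *her₆*: the matrix TP, whose subject is [Lucia₁'s student]₂.
*Lucia₁* and the pronoun do not c-command one another → neither Principle B nor Principle C is at stake; coindexation permitted.
*[Lucia₁'s student]₂* c-commands the pronoun within its binding domain → coindexation would violate Principle B.
*Yuki₃*: the pronoun c-commands this R-expression → coindexation would violate Principle C on *Yuki₃*.
*Odette₄*: the pronoun c-commands this R-expression → coindexation would violate Principle C on *Odette₄*.
*Zara₅*: the pronoun c-commands this R-expression → coindexation would violate Principle C on *Zara₅*.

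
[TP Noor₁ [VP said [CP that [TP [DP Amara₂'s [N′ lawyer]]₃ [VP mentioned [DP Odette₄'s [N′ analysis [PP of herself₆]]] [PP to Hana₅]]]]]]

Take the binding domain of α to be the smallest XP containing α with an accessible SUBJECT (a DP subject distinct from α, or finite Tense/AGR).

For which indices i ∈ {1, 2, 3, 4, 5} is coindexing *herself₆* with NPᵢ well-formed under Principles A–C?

{4}

*herself* is an anaphor, so Principle A applies: it must be bound in its binding domain.
Binding domain of *herself₆*: the possessed DP, whose subject is Odette₄.
*Noor₁* c-commands the anaphor but is outside its binding domain → cannot satisfy Principle A.
*Amara₂* does not c-command the anaphor → cannot bind it.
*[Amara₂'s lawyer]₃* c-commands the anaphor but is outside its binding domain → cannot satisfy Principle A.
*Odette₄* c-commands the anaphor within its binding domain → licit binder.
*Hana₅* does not c-command the anaphor → cannot bind it.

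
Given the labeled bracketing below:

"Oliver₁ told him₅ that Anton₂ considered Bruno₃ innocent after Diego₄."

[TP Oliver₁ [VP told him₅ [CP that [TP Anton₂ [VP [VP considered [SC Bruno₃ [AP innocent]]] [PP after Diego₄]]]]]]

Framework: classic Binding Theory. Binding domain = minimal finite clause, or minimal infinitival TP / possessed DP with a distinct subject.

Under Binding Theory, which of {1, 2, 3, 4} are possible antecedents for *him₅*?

none

*him* is a pronoun, so Principle B applies: it must be free in its binding domain.
Binding domain of *him₅*: the matrix TP, whose subject is Oliver₁.
*Oliver₁* c-commands the pronoun within its binding domain → coindexation would violate Principle B.
*Anton₂*: the pronoun c-commands this R-expression → coindexation would violate Principle C on *Anton₂*.
*Bruno₃*: the pronoun c-commands this R-expression → coindexation would violate Principle C on *Bruno₃*.
*Diego₄*: the pronoun c-commands this R-expression → coindexation would violate Principle C on *Diego₄*.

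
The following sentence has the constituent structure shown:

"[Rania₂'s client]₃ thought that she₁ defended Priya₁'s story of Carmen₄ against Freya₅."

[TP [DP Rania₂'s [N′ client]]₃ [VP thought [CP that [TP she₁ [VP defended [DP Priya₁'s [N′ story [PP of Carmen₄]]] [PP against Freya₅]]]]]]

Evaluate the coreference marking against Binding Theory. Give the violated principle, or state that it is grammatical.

Principle C

The two coindexed NPs are *she₁* and *Priya₁*.
*Priya₁* is an R-expression. Principle C requires it to be free everywhere.
*she₁* c-commands it and carries the same index.
The R-expression is bound → Principle C violation.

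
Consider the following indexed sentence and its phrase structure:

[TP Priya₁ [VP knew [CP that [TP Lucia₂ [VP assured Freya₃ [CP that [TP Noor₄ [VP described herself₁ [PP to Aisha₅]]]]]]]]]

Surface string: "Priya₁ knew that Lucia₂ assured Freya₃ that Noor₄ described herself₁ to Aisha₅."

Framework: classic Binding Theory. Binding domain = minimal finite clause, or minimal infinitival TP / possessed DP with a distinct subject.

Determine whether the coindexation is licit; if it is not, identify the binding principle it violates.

Principle A

The two coindexed NPs are *Priya₁* and *herself₁*.
*herself₁* is an anaphor. Principle A requires it to be bound within its binding domain — the embedded TP, whose subject is Noor₄.
Within that domain it is c-commanded by *Noor₄*, which does not share its index.
*Priya₁* does c-command the anaphor, but from outside its binding domain.
The anaphor is unbound in its domain → Principle A violation.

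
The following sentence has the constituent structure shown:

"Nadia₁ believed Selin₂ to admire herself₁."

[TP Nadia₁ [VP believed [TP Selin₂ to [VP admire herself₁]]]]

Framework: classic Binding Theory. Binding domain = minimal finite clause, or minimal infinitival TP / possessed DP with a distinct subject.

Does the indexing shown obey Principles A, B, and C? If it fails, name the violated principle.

Principle A

The two coindexed NPs are *Nadia₁* and *herself₁*.
*herself₁* is an anaphor. Principle A requires it to be bound within its binding domain — the embedded TP, whose subject is Selin₂.
Within that domain it is c-commanded by *Selin₂*, which does not share its index.
*Nadia₁* does c-command the anaphor, but from outside its binding domain.
The anaphor is unbound in its domain → Principle A violation.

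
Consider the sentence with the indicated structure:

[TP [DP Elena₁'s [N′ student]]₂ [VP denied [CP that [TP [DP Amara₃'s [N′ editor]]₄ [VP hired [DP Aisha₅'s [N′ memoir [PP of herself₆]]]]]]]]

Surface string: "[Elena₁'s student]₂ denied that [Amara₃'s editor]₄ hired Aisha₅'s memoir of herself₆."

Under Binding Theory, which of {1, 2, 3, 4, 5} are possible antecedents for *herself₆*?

*herself* is an anaphor, so Principle A applies: it must be bound in its binding domain.
Binding domain of *herself₆*: the possessed DP, whose subject is Aisha₅.
*Elena₁* does not c-command the anaphor → cannot bind it.
*[Elena₁'s student]₂* c-commands the anaphor but is outside its binding domain → cannot satisfy Principle A.
*Amara₃* does not c-command the anaphor → cannot bind it.
*[Amara₃'s editor]₄* c-commands the anaphor but is outside its binding domain → cannot satisfy Principle A.
*Aisha₅* c-commands the anaphor within its binding domain → licit binder.

{5}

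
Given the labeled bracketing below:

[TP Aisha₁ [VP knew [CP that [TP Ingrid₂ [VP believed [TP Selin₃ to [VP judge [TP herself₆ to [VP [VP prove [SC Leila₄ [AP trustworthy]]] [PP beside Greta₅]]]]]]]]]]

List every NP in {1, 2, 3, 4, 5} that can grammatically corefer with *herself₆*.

{3}

*herself* is an anaphor, so Principle A applies: it must be bound in its binding domain.
Binding domain of *herself₆*: the embedded TP, whose subject is Selin₃.
*Aisha₁* c-commands the anaphor but is outside its binding domain → cannot satisfy Principle A.
*Ingrid₂* c-commands the anaphor but is outside its binding domain → cannot satisfy Principle A.
*Selin₃* c-commands the anaphor within its binding domain → licit binder.
*Leila₄* does not c-command the anaphor → cannot bind it.
*Greta₅* does not c-command the anaphor → cannot bind it.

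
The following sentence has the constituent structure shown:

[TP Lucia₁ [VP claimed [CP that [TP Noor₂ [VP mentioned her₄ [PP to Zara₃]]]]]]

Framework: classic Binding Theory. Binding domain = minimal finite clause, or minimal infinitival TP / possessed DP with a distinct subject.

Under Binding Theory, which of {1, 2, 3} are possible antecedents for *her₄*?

*her* is a pronoun, so Principle B applies: it must be free in its binding domain.
Binding domain of *her₄*: the embedded TP, whose subject is Noor₂.
*Lucia₁* c-commands the pronoun but from outside its binding domain, and is not c-commanded by it → coindexation permitted.
*Noor₂* c-commands the pronoun within its binding domain → coindexation would violate Principle B.
*Zara₃*: the pronoun c-commands this R-expression → coindexation would violate Principle C on *Zara₃*.

{1}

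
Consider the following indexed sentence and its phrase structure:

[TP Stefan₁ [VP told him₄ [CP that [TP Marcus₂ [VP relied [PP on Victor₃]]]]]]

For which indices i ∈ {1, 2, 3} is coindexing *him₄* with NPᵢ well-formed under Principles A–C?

none

*him* is a pronoun, so Principle B applies: it must be free in its binding domain.
Binding domain of *him₄*: the matrix TP, whose subject is Stefan₁.
*Stefan₁* c-commands the pronoun within its binding domain → coindexation would violate Principle B.
*Marcus₂*: the pronoun c-commands this R-expression → coindexation would violate Principle C on *Marcus₂*.
*Victor₃*: the pronoun c-commands this R-expression → coindexation would violate Principle C on *Victor₃*.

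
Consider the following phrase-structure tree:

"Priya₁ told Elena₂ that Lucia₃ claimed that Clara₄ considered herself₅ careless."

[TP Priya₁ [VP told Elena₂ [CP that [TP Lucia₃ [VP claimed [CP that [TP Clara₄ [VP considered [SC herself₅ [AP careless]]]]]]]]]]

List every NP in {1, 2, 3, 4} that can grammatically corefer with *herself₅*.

{4}

*herself* is an anaphor, so Principle A applies: it must be bound in its binding domain.
Binding domain of *herself₅*: the embedded TP, whose subject is Clara₄.
*Priya₁* c-commands the anaphor but is outside its binding domain → cannot satisfy Principle A.
*Elena₂* c-commands the anaphor but is outside its binding domain → cannot satisfy Principle A.
*Lucia₃* c-commands the anaphor but is outside its binding domain → cannot satisfy Principle A.
*Clara₄* c-commands the anaphor within its binding domain → licit binder.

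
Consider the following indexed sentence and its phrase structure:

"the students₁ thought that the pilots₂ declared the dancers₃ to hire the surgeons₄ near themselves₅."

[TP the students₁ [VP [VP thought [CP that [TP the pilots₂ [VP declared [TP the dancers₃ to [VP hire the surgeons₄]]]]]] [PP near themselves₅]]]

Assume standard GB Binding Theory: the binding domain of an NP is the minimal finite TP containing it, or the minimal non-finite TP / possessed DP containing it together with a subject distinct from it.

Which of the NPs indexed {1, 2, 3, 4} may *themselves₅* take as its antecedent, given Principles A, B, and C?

{1}

*themselves* is an anaphor, so Principle A applies: it must be bound in its binding domain.
Binding domain of *themselves₅*: the matrix TP, whose subject is the students₁.
*the students₁* c-commands the anaphor within its binding domain → licit binder.
*the pilots₂* does not c-command the anaphor → cannot bind it.
*the dancers₃* does not c-command the anaphor → cannot bind it.
*the surgeons₄* does not c-command the anaphor → cannot bind it.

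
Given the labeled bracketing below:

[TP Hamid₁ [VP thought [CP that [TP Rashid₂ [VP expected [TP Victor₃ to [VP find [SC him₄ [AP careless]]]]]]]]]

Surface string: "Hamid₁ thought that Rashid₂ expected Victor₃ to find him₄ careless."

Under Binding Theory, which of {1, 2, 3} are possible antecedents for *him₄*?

{1, 2}

*him* is a pronoun, so Principle B applies: it must be free in its binding domain.
Binding domain of *him₄*: the embedded TP, whose subject is Victor₃.
*Hamid₁* c-commands the pronoun but from outside its binding domain, and is not c-commanded by it → coindexation permitted.
*Rashid₂* c-commands the pronoun but from outside its binding domain, and is not c-commanded by it → coindexation permitted.
*Victor₃* c-commands the pronoun within its binding domain → coindexation would violate Principle B.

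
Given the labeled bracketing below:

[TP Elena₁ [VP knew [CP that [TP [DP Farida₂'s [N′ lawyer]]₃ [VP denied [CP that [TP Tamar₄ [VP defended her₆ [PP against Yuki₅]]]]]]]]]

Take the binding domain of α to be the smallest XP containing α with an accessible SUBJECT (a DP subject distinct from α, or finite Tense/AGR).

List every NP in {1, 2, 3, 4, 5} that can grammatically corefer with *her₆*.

*her* is a pronoun, so Principle B applies: it must be free in its binding domain.
Binding domain of *her₆*: the embedded TP, whose subject is Tamar₄.
*Elena₁* c-commands the pronoun but from outside its binding domain, and is not c-commanded by it → coindexation permitted.
*Farida₂* and the pronoun do not c-command one another → neither Principle B nor Principle C is at stake; coindexation permitted.
*[Farida₂'s lawyer]₃* c-commands the pronoun but from outside its binding domain, and is not c-commanded by it → coindexation permitted.
*Tamar₄* c-commands the pronoun within its binding domain → coindexation would violate Principle B.
*Yuki₅*: the pronoun c-commands this R-expression → coindexation would violate Principle C on *Yuki₅*.

{1, 2, 3}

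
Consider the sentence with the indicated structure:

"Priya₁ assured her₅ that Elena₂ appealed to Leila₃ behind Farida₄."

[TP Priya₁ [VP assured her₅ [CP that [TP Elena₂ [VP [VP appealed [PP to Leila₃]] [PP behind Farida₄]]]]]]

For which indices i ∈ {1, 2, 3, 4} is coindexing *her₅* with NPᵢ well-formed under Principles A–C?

none

*her* is a pronoun, so Principle B applies: it must be free in its binding domain.
Binding domain of *her₅*: the matrix TP, whose subject is Priya₁.
*Priya₁* c-commands the pronoun within its binding domain → coindexation would violate Principle B.
*Elena₂*: the pronoun c-commands this R-expression → coindexation would violate Principle C on *Elena₂*.
*Leila₃*: the pronoun c-commands this R-expression → coindexation would violate Principle C on *Leila₃*.
*Farida₄*: the pronoun c-commands this R-expression → coindexation would violate Principle C on *Farida₄*.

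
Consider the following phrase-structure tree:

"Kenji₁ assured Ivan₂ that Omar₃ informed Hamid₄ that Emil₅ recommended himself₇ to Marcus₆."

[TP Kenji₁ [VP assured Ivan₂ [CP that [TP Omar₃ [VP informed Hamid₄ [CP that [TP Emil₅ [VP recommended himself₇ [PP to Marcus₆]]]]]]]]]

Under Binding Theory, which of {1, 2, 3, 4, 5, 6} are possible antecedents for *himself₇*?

*himself* is an anaphor, so Principle A applies: it must be bound in its binding domain.
Binding domain of *himself₇*: the embedded TP, whose subject is Emil₅.
*Kenji₁* c-commands the anaphor but is outside its binding domain → cannot satisfy Principle A.
*Ivan₂* c-commands the anaphor but is outside its binding domain → cannot satisfy Principle A.
*Omar₃* c-commands the anaphor but is outside its binding domain → cannot satisfy Principle A.
*Hamid₄* c-commands the anaphor but is outside its binding domain → cannot satisfy Principle A.
*Emil₅* c-commands the anaphor within its binding domain → licit binder.
*Marcus₆* does not c-command the anaphor → cannot bind it.

{5}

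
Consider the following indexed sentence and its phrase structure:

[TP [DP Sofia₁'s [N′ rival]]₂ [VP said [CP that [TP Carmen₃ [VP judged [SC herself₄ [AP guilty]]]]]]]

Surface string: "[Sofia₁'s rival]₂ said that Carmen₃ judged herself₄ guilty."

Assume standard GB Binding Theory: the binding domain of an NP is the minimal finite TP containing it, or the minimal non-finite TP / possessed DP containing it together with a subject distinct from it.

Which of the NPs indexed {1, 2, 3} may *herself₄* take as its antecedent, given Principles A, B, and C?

*herself* is an anaphor, so Principle A applies: it must be bound in its binding domain.
Binding domain of *herself₄*: the embedded TP, whose subject is Carmen₃.
*Sofia₁* does not c-command the anaphor → cannot bind it.
*[Sofia₁'s rival]₂* c-commands the anaphor but is outside its binding domain → cannot satisfy Principle A.
*Carmen₃* c-commands the anaphor within its binding domain → licit binder.

{3}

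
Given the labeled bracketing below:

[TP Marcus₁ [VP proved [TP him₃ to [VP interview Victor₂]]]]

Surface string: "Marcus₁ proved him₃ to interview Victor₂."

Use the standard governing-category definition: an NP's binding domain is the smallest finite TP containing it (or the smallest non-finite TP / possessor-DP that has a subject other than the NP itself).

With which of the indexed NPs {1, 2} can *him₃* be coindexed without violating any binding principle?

none

*him* is a pronoun, so Principle B applies: it must be free in its binding domain.
Binding domain of *him₃*: the matrix TP, whose subject is Marcus₁.
*Marcus₁* c-commands the pronoun within its binding domain → coindexation would violate Principle B.
*Victor₂*: the pronoun c-commands this R-expression → coindexation would violate Principle C on *Victor₂*.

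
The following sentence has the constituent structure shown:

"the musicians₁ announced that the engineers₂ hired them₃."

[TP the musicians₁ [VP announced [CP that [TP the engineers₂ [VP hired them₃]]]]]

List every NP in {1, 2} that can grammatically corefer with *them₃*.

{1}

*them* is a pronoun, so Principle B applies: it must be free in its binding domain.
Binding domain of *them₃*: the embedded TP, whose subject is the engineers₂.
*the musicians₁* c-commands the pronoun but from outside its binding domain, and is not c-commanded by it → coindexation permitted.
*the engineers₂* c-commands the pronoun within its binding domain → coindexation would violate Principle B.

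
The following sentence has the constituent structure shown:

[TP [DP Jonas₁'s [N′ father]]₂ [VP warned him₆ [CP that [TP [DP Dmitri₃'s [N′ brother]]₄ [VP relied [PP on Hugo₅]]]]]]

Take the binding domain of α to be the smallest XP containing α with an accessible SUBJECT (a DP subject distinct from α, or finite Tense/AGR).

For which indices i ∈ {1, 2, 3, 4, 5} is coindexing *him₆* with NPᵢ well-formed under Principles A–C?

*him* is a pronoun, so Principle B applies: it must be free in its binding domain.
Binding domain of *him₆*: the matrix TP, whose subject is [Jonas₁'s father]₂.
*Jonas₁* and the pronoun do not c-command one another → neither Principle B nor Principle C is at stake; coindexation permitted.
*[Jonas₁'s father]₂* c-commands the pronoun within its binding domain → coindexation would violate Principle B.
*Dmitri₃*: the pronoun c-commands this R-expression → coindexation would violate Principle C on *Dmitri₃*.
*[Dmitri₃'s brother]₄*: the pronoun c-commands this R-expression → coindexation would violate Principle C on *[Dmitri₃'s brother]₄*.
*Hugo₅*: the pronoun c-commands this R-expression → coindexation would violate Principle C on *Hugo₅*.

{1}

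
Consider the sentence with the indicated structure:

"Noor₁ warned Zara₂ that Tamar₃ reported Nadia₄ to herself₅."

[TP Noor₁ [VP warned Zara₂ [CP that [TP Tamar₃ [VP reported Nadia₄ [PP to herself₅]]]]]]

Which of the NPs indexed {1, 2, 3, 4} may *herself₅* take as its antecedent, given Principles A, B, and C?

{3, 4}

*herself* is an anaphor, so Principle A applies: it must be bound in its binding domain.
Binding domain of *herself₅*: the embedded TP, whose subject is Tamar₃.
*Noor₁* c-commands the anaphor but is outside its binding domain → cannot satisfy Principle A.
*Zara₂* c-commands the anaphor but is outside its binding domain → cannot satisfy Principle A.
*Tamar₃* c-commands the anaphor within its binding domain → licit binder.
*Nadia₄* c-commands the anaphor within its binding domain → licit binder.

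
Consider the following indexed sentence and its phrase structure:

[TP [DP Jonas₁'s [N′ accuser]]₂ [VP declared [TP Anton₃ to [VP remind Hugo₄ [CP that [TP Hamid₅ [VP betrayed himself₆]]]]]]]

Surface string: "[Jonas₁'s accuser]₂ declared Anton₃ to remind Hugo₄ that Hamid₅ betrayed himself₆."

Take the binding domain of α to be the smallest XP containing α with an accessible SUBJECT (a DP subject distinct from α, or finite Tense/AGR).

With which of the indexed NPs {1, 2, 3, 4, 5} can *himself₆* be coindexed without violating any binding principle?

*himself* is an anaphor, so Principle A applies: it must be bound in its binding domain.
Binding domain of *himself₆*: the embedded TP, whose subject is Hamid₅.
*Jonas₁* does not c-command the anaphor → cannot bind it.
*[Jonas₁'s accuser]₂* c-commands the anaphor but is outside its binding domain → cannot satisfy Principle A.
*Anton₃* c-commands the anaphor but is outside its binding domain → cannot satisfy Principle A.
*Hugo₄* c-commands the anaphor but is outside its binding domain → cannot satisfy Principle A.
*Hamid₅* c-commands the anaphor within its binding domain → licit binder.

{5}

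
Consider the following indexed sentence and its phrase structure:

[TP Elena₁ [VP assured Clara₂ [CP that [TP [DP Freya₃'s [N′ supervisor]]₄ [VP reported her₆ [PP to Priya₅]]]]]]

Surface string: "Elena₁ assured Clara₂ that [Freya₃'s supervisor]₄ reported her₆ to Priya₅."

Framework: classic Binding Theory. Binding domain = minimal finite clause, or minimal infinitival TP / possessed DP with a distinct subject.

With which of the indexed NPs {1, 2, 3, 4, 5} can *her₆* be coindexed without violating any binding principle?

*her* is a pronoun, so Principle B applies: it must be free in its binding domain.
Binding domain of *her₆*: the embedded TP, whose subject is [Freya₃'s supervisor]₄.
*Elena₁* c-commands the pronoun but from outside its binding domain, and is not c-commanded by it → coindexation permitted.
*Clara₂* c-commands the pronoun but from outside its binding domain, and is not c-commanded by it → coindexation permitted.
*Freya₃* and the pronoun do not c-command one another → neither Principle B nor Principle C is at stake; coindexation permitted.
*[Freya₃'s supervisor]₄* c-commands the pronoun within its binding domain → coindexation would violate Principle B.
*Priya₅*: the pronoun c-commands this R-expression → coindexation would violate Principle C on *Priya₅*.

{1, 2, 3}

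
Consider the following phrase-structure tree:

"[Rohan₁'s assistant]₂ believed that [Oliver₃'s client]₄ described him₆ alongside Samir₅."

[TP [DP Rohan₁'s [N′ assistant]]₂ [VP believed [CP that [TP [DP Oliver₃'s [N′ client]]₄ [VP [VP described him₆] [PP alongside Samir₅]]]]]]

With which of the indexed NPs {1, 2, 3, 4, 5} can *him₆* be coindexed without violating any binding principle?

{1, 2, 3, 5}

*him* is a pronoun, so Principle B applies: it must be free in its binding domain.
Binding domain of *him₆*: the embedded TP, whose subject is [Oliver₃'s client]₄.
*Rohan₁* and the pronoun do not c-command one another → neither Principle B nor Principle C is at stake; coindexation permitted.
*[Rohan₁'s assistant]₂* c-commands the pronoun but from outside its binding domain, and is not c-commanded by it → coindexation permitted.
*Oliver₃* and the pronoun do not c-command one another → neither Principle B nor Principle C is at stake; coindexation permitted.
*[Oliver₃'s client]₄* c-commands the pronoun within its binding domain → coindexation would violate Principle B.
*Samir₅* and the pronoun do not c-command one another → neither Principle B nor Principle C is at stake; coindexation permitted.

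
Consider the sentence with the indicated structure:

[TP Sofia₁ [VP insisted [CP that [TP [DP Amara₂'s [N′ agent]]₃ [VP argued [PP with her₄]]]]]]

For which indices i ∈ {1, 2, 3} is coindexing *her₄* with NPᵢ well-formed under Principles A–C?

{1, 2}

*her* is a pronoun, so Principle B applies: it must be free in its binding domain.
Binding domain of *her₄*: the embedded TP, whose subject is [Amara₂'s agent]₃.
*Sofia₁* c-commands the pronoun but from outside its binding domain, and is not c-commanded by it → coindexation permitted.
*Amara₂* and the pronoun do not c-command one another → neither Principle B nor Principle C is at stake; coindexation permitted.
*[Amara₂'s agent]₃* c-commands the pronoun within its binding domain → coindexation would violate Principle B.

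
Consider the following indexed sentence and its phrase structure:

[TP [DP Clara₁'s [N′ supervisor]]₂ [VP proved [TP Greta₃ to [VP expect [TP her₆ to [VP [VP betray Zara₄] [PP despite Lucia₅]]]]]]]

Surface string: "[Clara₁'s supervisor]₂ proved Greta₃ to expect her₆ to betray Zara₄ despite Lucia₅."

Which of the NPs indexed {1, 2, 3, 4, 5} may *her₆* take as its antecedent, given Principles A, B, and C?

*her* is a pronoun, so Principle B applies: it must be free in its binding domain.
Binding domain of *her₆*: the embedded TP, whose subject is Greta₃.
*Clara₁* and the pronoun do not c-command one another → neither Principle B nor Principle C is at stake; coindexation permitted.
*[Clara₁'s supervisor]₂* c-commands the pronoun but from outside its binding domain, and is not c-commanded by it → coindexation permitted.
*Greta₃* c-commands the pronoun within its binding domain → coindexation would violate Principle B.
*Zara₄*: the pronoun c-commands this R-expression → coindexation would violate Principle C on *Zara₄*.
*Lucia₅*: the pronoun c-commands this R-expression → coindexation would violate Principle C on *Lucia₅*.

{1, 2}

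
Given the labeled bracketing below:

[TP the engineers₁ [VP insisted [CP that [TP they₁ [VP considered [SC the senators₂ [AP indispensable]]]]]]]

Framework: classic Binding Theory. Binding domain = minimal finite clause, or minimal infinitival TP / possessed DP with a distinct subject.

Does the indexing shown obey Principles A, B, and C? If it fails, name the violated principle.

grammatical

The two coindexed NPs are *the engineers₁* and *they₁*.
*they₁* is a pronoun; nothing c-commands it within its binding domain (the embedded TP.), so Principle B holds trivially.
*the engineers₁* is an R-expression; *they₁* does not c-command it, and no other NP shares its index, so Principle C is satisfied.
All principles are respected.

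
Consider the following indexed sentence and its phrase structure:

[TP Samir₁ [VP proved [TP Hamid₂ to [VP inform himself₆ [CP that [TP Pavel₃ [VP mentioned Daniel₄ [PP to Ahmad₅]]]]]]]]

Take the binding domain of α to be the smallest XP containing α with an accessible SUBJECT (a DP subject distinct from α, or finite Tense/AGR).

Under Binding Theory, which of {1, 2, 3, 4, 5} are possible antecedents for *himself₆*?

*himself* is an anaphor, so Principle A applies: it must be bound in its binding domain.
Binding domain of *himself₆*: the embedded TP, whose subject is Hamid₂.
*Samir₁* c-commands the anaphor but is outside its binding domain → cannot satisfy Principle A.
*Hamid₂* c-commands the anaphor within its binding domain → licit binder.
*Pavel₃* does not c-command the anaphor → cannot bind it.
*Daniel₄* does not c-command the anaphor → cannot bind it.
*Ahmad₅* does not c-command the anaphor → cannot bind it.

{2}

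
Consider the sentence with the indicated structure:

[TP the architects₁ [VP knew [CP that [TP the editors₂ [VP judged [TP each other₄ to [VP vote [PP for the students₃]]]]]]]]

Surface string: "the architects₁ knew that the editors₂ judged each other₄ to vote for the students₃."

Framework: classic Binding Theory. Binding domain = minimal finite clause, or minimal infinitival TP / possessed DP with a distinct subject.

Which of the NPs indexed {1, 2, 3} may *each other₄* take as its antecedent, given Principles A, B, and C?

*each other* is an anaphor, so Principle A applies: it must be bound in its binding domain.
Binding domain of *each other₄*: the embedded TP, whose subject is the editors₂.
*the architects₁* c-commands the anaphor but is outside its binding domain → cannot satisfy Principle A.
*the editors₂* c-commands the anaphor within its binding domain → licit binder.
*the students₃* does not c-command the anaphor → cannot bind it.

{2}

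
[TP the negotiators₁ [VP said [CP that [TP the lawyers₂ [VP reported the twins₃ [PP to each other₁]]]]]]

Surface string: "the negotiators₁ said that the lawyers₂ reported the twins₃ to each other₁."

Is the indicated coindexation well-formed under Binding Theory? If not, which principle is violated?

The two coindexed NPs are *the negotiators₁* and *each other₁*.
*each other₁* is an anaphor. Principle A requires it to be bound within its binding domain — the embedded TP, whose subject is the lawyers₂.
Within that domain it is c-commanded by *the lawyers₂*, *the twins₃*, none of which share its index.
*the negotiators₁* does c-command the anaphor, but from outside its binding domain.
The anaphor is unbound in its domain → Principle A violation.

Principle A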